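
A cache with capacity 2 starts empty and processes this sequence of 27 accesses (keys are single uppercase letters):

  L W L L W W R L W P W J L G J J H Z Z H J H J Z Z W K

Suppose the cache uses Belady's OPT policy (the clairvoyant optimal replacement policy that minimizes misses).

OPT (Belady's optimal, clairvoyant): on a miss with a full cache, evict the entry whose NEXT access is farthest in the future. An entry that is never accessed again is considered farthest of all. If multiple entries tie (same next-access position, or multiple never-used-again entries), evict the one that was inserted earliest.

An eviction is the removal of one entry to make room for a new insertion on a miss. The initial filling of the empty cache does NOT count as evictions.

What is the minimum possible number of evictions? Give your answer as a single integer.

Answer: 12

Derivation:
OPT (Belady) simulation (capacity=2):
  1. access L: MISS. Cache: [L]
  2. access W: MISS. Cache: [L W]
  3. access L: HIT. Next use of L: step 4. Cache: [L W]
  4. access L: HIT. Next use of L: step 8. Cache: [L W]
  5. access W: HIT. Next use of W: step 6. Cache: [L W]
  6. access W: HIT. Next use of W: step 9. Cache: [L W]
  7. access R: MISS, evict W (next use: step 9). Cache: [L R]
  8. access L: HIT. Next use of L: step 13. Cache: [L R]
  9. access W: MISS, evict R (next use: never). Cache: [L W]
  10. access P: MISS, evict L (next use: step 13). Cache: [W P]
  11. access W: HIT. Next use of W: step 26. Cache: [W P]
  12. access J: MISS, evict P (next use: never). Cache: [W J]
  13. access L: MISS, evict W (next use: step 26). Cache: [J L]
  14. access G: MISS, evict L (next use: never). Cache: [J G]
  15. access J: HIT. Next use of J: step 16. Cache: [J G]
  16. access J: HIT. Next use of J: step 21. Cache: [J G]
  17. access H: MISS, evict G (next use: never). Cache: [J H]
  18. access Z: MISS, evict J (next use: step 21). Cache: [H Z]
  19. access Z: HIT. Next use of Z: step 24. Cache: [H Z]
  20. access H: HIT. Next use of H: step 22. Cache: [H Z]
  21. access J: MISS, evict Z (next use: step 24). Cache: [H J]
  22. access H: HIT. Next use of H: never. Cache: [H J]
  23. access J: HIT. Next use of J: never. Cache: [H J]
  24. access Z: MISS, evict H (next use: never). Cache: [J Z]
  25. access Z: HIT. Next use of Z: never. Cache: [J Z]
  26. access W: MISS, evict J (next use: never). Cache: [Z W]
  27. access K: MISS, evict Z (next use: never). Cache: [W K]
Total: 13 hits, 14 misses, 12 evictions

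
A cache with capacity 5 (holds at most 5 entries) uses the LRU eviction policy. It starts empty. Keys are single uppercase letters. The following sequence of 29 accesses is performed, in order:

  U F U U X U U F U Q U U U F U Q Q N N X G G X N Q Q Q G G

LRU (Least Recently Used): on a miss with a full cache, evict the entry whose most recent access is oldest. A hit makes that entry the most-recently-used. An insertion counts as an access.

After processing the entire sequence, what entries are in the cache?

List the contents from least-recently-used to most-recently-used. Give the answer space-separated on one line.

LRU simulation (capacity=5):
  1. access U: MISS. Cache (LRU->MRU): [U]
  2. access F: MISS. Cache (LRU->MRU): [U F]
  3. access U: HIT. Cache (LRU->MRU): [F U]
  4. access U: HIT. Cache (LRU->MRU): [F U]
  5. access X: MISS. Cache (LRU->MRU): [F U X]
  6. access U: HIT. Cache (LRU->MRU): [F X U]
  7. access U: HIT. Cache (LRU->MRU): [F X U]
  8. access F: HIT. Cache (LRU->MRU): [X U F]
  9. access U: HIT. Cache (LRU->MRU): [X F U]
  10. access Q: MISS. Cache (LRU->MRU): [X F U Q]
  11. access U: HIT. Cache (LRU->MRU): [X F Q U]
  12. access U: HIT. Cache (LRU->MRU): [X F Q U]
  13. access U: HIT. Cache (LRU->MRU): [X F Q U]
  14. access F: HIT. Cache (LRU->MRU): [X Q U F]
  15. access U: HIT. Cache (LRU->MRU): [X Q F U]
  16. access Q: HIT. Cache (LRU->MRU): [X F U Q]
  17. access Q: HIT. Cache (LRU->MRU): [X F U Q]
  18. access N: MISS. Cache (LRU->MRU): [X F U Q N]
  19. access N: HIT. Cache (LRU->MRU): [X F U Q N]
  20. access X: HIT. Cache (LRU->MRU): [F U Q N X]
  21. access G: MISS, evict F. Cache (LRU->MRU): [U Q N X G]
  22. access G: HIT. Cache (LRU->MRU): [U Q N X G]
  23. access X: HIT. Cache (LRU->MRU): [U Q N G X]
  24. access N: HIT. Cache (LRU->MRU): [U Q G X N]
  25. access Q: HIT. Cache (LRU->MRU): [U G X N Q]
  26. access Q: HIT. Cache (LRU->MRU): [U G X N Q]
  27. access Q: HIT. Cache (LRU->MRU): [U G X N Q]
  28. access G: HIT. Cache (LRU->MRU): [U X N Q G]
  29. access G: HIT. Cache (LRU->MRU): [U X N Q G]
Total: 23 hits, 6 misses, 1 evictions

Answer: U X N Q G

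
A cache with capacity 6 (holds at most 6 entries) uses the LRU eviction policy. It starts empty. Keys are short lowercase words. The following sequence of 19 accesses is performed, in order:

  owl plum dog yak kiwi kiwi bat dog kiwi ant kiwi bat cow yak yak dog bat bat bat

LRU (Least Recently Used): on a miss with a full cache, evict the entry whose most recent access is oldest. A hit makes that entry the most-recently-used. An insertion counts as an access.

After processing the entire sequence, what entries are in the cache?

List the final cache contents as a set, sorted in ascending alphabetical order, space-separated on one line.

LRU simulation (capacity=6):
  1. access owl: MISS. Cache (LRU->MRU): [owl]
  2. access plum: MISS. Cache (LRU->MRU): [owl plum]
  3. access dog: MISS. Cache (LRU->MRU): [owl plum dog]
  4. access yak: MISS. Cache (LRU->MRU): [owl plum dog yak]
  5. access kiwi: MISS. Cache (LRU->MRU): [owl plum dog yak kiwi]
  6. access kiwi: HIT. Cache (LRU->MRU): [owl plum dog yak kiwi]
  7. access bat: MISS. Cache (LRU->MRU): [owl plum dog yak kiwi bat]
  8. access dog: HIT. Cache (LRU->MRU): [owl plum yak kiwi bat dog]
  9. access kiwi: HIT. Cache (LRU->MRU): [owl plum yak bat dog kiwi]
  10. access ant: MISS, evict owl. Cache (LRU->MRU): [plum yak bat dog kiwi ant]
  11. access kiwi: HIT. Cache (LRU->MRU): [plum yak bat dog ant kiwi]
  12. access bat: HIT. Cache (LRU->MRU): [plum yak dog ant kiwi bat]
  13. access cow: MISS, evict plum. Cache (LRU->MRU): [yak dog ant kiwi bat cow]
  14. access yak: HIT. Cache (LRU->MRU): [dog ant kiwi bat cow yak]
  15. access yak: HIT. Cache (LRU->MRU): [dog ant kiwi bat cow yak]
  16. access dog: HIT. Cache (LRU->MRU): [ant kiwi bat cow yak dog]
  17. access bat: HIT. Cache (LRU->MRU): [ant kiwi cow yak dog bat]
  18. access bat: HIT. Cache (LRU->MRU): [ant kiwi cow yak dog bat]
  19. access bat: HIT. Cache (LRU->MRU): [ant kiwi cow yak dog bat]
Total: 11 hits, 8 misses, 2 evictions

Answer: ant bat cow dog kiwi yak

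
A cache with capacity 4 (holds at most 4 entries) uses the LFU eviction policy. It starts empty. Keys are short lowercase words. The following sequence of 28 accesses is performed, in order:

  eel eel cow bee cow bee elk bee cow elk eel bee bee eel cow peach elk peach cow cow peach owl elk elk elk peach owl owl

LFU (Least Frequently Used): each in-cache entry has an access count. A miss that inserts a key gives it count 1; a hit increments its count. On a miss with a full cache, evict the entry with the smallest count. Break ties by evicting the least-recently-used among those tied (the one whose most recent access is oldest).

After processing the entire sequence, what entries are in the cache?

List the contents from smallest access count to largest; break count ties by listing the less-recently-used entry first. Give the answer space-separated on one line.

Answer: owl eel bee cow

Derivation:
LFU simulation (capacity=4):
  1. access eel: MISS. Cache: [eel(c=1)]
  2. access eel: HIT, count now 2. Cache: [eel(c=2)]
  3. access cow: MISS. Cache: [cow(c=1) eel(c=2)]
  4. access bee: MISS. Cache: [cow(c=1) bee(c=1) eel(c=2)]
  5. access cow: HIT, count now 2. Cache: [bee(c=1) eel(c=2) cow(c=2)]
  6. access bee: HIT, count now 2. Cache: [eel(c=2) cow(c=2) bee(c=2)]
  7. access elk: MISS. Cache: [elk(c=1) eel(c=2) cow(c=2) bee(c=2)]
  8. access bee: HIT, count now 3. Cache: [elk(c=1) eel(c=2) cow(c=2) bee(c=3)]
  9. access cow: HIT, count now 3. Cache: [elk(c=1) eel(c=2) bee(c=3) cow(c=3)]
  10. access elk: HIT, count now 2. Cache: [eel(c=2) elk(c=2) bee(c=3) cow(c=3)]
  11. access eel: HIT, count now 3. Cache: [elk(c=2) bee(c=3) cow(c=3) eel(c=3)]
  12. access bee: HIT, count now 4. Cache: [elk(c=2) cow(c=3) eel(c=3) bee(c=4)]
  13. access bee: HIT, count now 5. Cache: [elk(c=2) cow(c=3) eel(c=3) bee(c=5)]
  14. access eel: HIT, count now 4. Cache: [elk(c=2) cow(c=3) eel(c=4) bee(c=5)]
  15. access cow: HIT, count now 4. Cache: [elk(c=2) eel(c=4) cow(c=4) bee(c=5)]
  16. access peach: MISS, evict elk(c=2). Cache: [peach(c=1) eel(c=4) cow(c=4) bee(c=5)]
  17. access elk: MISS, evict peach(c=1). Cache: [elk(c=1) eel(c=4) cow(c=4) bee(c=5)]
  18. access peach: MISS, evict elk(c=1). Cache: [peach(c=1) eel(c=4) cow(c=4) bee(c=5)]
  19. access cow: HIT, count now 5. Cache: [peach(c=1) eel(c=4) bee(c=5) cow(c=5)]
  20. access cow: HIT, count now 6. Cache: [peach(c=1) eel(c=4) bee(c=5) cow(c=6)]
  21. access peach: HIT, count now 2. Cache: [peach(c=2) eel(c=4) bee(c=5) cow(c=6)]
  22. access owl: MISS, evict peach(c=2). Cache: [owl(c=1) eel(c=4) bee(c=5) cow(c=6)]
  23. access elk: MISS, evict owl(c=1). Cache: [elk(c=1) eel(c=4) bee(c=5) cow(c=6)]
  24. access elk: HIT, count now 2. Cache: [elk(c=2) eel(c=4) bee(c=5) cow(c=6)]
  25. access elk: HIT, count now 3. Cache: [elk(c=3) eel(c=4) bee(c=5) cow(c=6)]
  26. access peach: MISS, evict elk(c=3). Cache: [peach(c=1) eel(c=4) bee(c=5) cow(c=6)]
  27. access owl: MISS, evict peach(c=1). Cache: [owl(c=1) eel(c=4) bee(c=5) cow(c=6)]
  28. access owl: HIT, count now 2. Cache: [owl(c=2) eel(c=4) bee(c=5) cow(c=6)]
Total: 17 hits, 11 misses, 7 evictions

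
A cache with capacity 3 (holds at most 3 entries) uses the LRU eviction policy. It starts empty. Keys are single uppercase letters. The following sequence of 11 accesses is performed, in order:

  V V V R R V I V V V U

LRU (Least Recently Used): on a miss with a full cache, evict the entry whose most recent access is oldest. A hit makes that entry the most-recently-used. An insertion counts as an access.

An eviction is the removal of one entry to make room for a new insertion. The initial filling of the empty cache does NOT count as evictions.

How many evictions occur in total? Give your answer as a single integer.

Answer: 1

Derivation:
LRU simulation (capacity=3):
  1. access V: MISS. Cache (LRU->MRU): [V]
  2. access V: HIT. Cache (LRU->MRU): [V]
  3. access V: HIT. Cache (LRU->MRU): [V]
  4. access R: MISS. Cache (LRU->MRU): [V R]
  5. access R: HIT. Cache (LRU->MRU): [V R]
  6. access V: HIT. Cache (LRU->MRU): [R V]
  7. access I: MISS. Cache (LRU->MRU): [R V I]
  8. access V: HIT. Cache (LRU->MRU): [R I V]
  9. access V: HIT. Cache (LRU->MRU): [R I V]
  10. access V: HIT. Cache (LRU->MRU): [R I V]
  11. access U: MISS, evict R. Cache (LRU->MRU): [I V U]
Total: 7 hits, 4 misses, 1 evictions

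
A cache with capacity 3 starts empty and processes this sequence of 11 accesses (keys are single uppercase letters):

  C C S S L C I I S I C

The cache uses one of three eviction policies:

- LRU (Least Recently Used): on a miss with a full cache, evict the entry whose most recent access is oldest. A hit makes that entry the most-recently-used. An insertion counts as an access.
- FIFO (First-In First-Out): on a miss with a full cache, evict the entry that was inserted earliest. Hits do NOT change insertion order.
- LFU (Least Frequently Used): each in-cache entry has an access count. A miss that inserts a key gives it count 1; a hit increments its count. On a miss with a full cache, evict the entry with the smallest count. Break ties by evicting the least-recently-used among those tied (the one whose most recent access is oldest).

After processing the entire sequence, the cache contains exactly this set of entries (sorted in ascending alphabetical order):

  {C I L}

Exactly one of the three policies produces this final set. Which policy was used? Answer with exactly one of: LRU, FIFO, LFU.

Answer: FIFO

Derivation:
Simulating under each policy and comparing final sets:
  LRU: final set = {C I S} -> differs
  FIFO: final set = {C I L} -> MATCHES target
  LFU: final set = {C I S} -> differs
Only FIFO produces the target set.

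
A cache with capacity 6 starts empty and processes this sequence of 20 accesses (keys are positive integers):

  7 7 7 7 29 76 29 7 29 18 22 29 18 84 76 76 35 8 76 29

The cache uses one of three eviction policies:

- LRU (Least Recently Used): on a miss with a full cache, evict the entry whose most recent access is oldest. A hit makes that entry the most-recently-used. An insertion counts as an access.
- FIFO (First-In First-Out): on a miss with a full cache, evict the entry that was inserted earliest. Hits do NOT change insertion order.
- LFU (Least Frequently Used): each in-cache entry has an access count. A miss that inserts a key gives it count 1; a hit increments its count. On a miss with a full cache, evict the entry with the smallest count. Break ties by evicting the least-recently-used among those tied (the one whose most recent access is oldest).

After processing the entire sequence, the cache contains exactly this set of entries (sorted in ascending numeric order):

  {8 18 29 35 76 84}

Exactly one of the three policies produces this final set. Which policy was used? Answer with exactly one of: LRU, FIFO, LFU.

Answer: LRU

Derivation:
Simulating under each policy and comparing final sets:
  LRU: final set = {8 18 29 35 76 84} -> MATCHES target
  FIFO: final set = {8 18 22 29 35 84} -> differs
  LFU: final set = {7 8 18 29 35 76} -> differs
Only LRU produces the target set.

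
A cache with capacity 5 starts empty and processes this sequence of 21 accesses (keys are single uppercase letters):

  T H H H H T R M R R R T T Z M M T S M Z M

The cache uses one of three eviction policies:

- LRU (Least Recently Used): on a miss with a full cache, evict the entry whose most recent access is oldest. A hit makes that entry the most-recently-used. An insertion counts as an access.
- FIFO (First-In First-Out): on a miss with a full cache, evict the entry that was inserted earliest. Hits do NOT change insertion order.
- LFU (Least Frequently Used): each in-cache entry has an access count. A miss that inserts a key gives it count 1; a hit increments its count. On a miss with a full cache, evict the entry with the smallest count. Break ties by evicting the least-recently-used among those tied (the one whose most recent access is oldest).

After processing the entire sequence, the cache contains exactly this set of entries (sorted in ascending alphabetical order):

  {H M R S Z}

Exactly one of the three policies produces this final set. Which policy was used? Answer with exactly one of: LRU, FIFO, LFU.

Answer: FIFO

Derivation:
Simulating under each policy and comparing final sets:
  LRU: final set = {M R S T Z} -> differs
  FIFO: final set = {H M R S Z} -> MATCHES target
  LFU: final set = {H M R T Z} -> differs
Only FIFO produces the target set.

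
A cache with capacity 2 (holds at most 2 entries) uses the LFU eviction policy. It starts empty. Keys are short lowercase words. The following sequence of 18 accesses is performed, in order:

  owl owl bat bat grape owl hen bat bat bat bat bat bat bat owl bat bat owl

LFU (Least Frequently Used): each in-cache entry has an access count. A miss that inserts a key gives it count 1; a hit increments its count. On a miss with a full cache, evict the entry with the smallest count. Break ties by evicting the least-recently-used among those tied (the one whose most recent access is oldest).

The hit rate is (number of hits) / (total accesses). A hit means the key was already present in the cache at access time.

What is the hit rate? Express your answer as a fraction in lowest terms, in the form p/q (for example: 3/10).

Answer: 2/3

Derivation:
LFU simulation (capacity=2):
  1. access owl: MISS. Cache: [owl(c=1)]
  2. access owl: HIT, count now 2. Cache: [owl(c=2)]
  3. access bat: MISS. Cache: [bat(c=1) owl(c=2)]
  4. access bat: HIT, count now 2. Cache: [owl(c=2) bat(c=2)]
  5. access grape: MISS, evict owl(c=2). Cache: [grape(c=1) bat(c=2)]
  6. access owl: MISS, evict grape(c=1). Cache: [owl(c=1) bat(c=2)]
  7. access hen: MISS, evict owl(c=1). Cache: [hen(c=1) bat(c=2)]
  8. access bat: HIT, count now 3. Cache: [hen(c=1) bat(c=3)]
  9. access bat: HIT, count now 4. Cache: [hen(c=1) bat(c=4)]
  10. access bat: HIT, count now 5. Cache: [hen(c=1) bat(c=5)]
  11. access bat: HIT, count now 6. Cache: [hen(c=1) bat(c=6)]
  12. access bat: HIT, count now 7. Cache: [hen(c=1) bat(c=7)]
  13. access bat: HIT, count now 8. Cache: [hen(c=1) bat(c=8)]
  14. access bat: HIT, count now 9. Cache: [hen(c=1) bat(c=9)]
  15. access owl: MISS, evict hen(c=1). Cache: [owl(c=1) bat(c=9)]
  16. access bat: HIT, count now 10. Cache: [owl(c=1) bat(c=10)]
  17. access bat: HIT, count now 11. Cache: [owl(c=1) bat(c=11)]
  18. access owl: HIT, count now 2. Cache: [owl(c=2) bat(c=11)]
Total: 12 hits, 6 misses, 4 evictions

Hit rate = 12/18 = 2/3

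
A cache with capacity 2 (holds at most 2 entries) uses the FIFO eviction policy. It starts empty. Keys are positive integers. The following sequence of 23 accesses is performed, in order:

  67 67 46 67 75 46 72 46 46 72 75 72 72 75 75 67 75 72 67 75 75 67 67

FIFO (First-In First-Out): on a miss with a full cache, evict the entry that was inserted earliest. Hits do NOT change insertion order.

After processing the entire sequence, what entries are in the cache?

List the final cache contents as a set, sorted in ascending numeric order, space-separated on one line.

FIFO simulation (capacity=2):
  1. access 67: MISS. Cache (old->new): [67]
  2. access 67: HIT. Cache (old->new): [67]
  3. access 46: MISS. Cache (old->new): [67 46]
  4. access 67: HIT. Cache (old->new): [67 46]
  5. access 75: MISS, evict 67. Cache (old->new): [46 75]
  6. access 46: HIT. Cache (old->new): [46 75]
  7. access 72: MISS, evict 46. Cache (old->new): [75 72]
  8. access 46: MISS, evict 75. Cache (old->new): [72 46]
  9. access 46: HIT. Cache (old->new): [72 46]
  10. access 72: HIT. Cache (old->new): [72 46]
  11. access 75: MISS, evict 72. Cache (old->new): [46 75]
  12. access 72: MISS, evict 46. Cache (old->new): [75 72]
  13. access 72: HIT. Cache (old->new): [75 72]
  14. access 75: HIT. Cache (old->new): [75 72]
  15. access 75: HIT. Cache (old->new): [75 72]
  16. access 67: MISS, evict 75. Cache (old->new): [72 67]
  17. access 75: MISS, evict 72. Cache (old->new): [67 75]
  18. access 72: MISS, evict 67. Cache (old->new): [75 72]
  19. access 67: MISS, evict 75. Cache (old->new): [72 67]
  20. access 75: MISS, evict 72. Cache (old->new): [67 75]
  21. access 75: HIT. Cache (old->new): [67 75]
  22. access 67: HIT. Cache (old->new): [67 75]
  23. access 67: HIT. Cache (old->new): [67 75]
Total: 11 hits, 12 misses, 10 evictions

Answer: 67 75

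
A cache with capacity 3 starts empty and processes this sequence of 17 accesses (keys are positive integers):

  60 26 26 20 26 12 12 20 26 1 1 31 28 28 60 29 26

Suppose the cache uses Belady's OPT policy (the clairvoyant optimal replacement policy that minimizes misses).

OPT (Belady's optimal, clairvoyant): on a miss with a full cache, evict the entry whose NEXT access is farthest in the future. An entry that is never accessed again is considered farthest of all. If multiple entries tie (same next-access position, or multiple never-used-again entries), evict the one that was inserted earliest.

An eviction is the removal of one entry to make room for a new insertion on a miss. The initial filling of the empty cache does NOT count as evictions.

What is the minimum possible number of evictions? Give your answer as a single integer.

OPT (Belady) simulation (capacity=3):
  1. access 60: MISS. Cache: [60]
  2. access 26: MISS. Cache: [60 26]
  3. access 26: HIT. Next use of 26: step 5. Cache: [60 26]
  4. access 20: MISS. Cache: [60 26 20]
  5. access 26: HIT. Next use of 26: step 9. Cache: [60 26 20]
  6. access 12: MISS, evict 60 (next use: step 15). Cache: [26 20 12]
  7. access 12: HIT. Next use of 12: never. Cache: [26 20 12]
  8. access 20: HIT. Next use of 20: never. Cache: [26 20 12]
  9. access 26: HIT. Next use of 26: step 17. Cache: [26 20 12]
  10. access 1: MISS, evict 20 (next use: never). Cache: [26 12 1]
  11. access 1: HIT. Next use of 1: never. Cache: [26 12 1]
  12. access 31: MISS, evict 12 (next use: never). Cache: [26 1 31]
  13. access 28: MISS, evict 1 (next use: never). Cache: [26 31 28]
  14. access 28: HIT. Next use of 28: never. Cache: [26 31 28]
  15. access 60: MISS, evict 31 (next use: never). Cache: [26 28 60]
  16. access 29: MISS, evict 28 (next use: never). Cache: [26 60 29]
  17. access 26: HIT. Next use of 26: never. Cache: [26 60 29]
Total: 8 hits, 9 misses, 6 evictions

Answer: 6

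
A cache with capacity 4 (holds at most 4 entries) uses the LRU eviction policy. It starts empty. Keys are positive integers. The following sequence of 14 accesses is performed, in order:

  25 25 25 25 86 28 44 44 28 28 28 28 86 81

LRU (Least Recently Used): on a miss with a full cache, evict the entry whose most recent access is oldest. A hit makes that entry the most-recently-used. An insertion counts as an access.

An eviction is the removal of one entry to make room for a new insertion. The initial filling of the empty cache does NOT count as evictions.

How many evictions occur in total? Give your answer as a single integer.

Answer: 1

Derivation:
LRU simulation (capacity=4):
  1. access 25: MISS. Cache (LRU->MRU): [25]
  2. access 25: HIT. Cache (LRU->MRU): [25]
  3. access 25: HIT. Cache (LRU->MRU): [25]
  4. access 25: HIT. Cache (LRU->MRU): [25]
  5. access 86: MISS. Cache (LRU->MRU): [25 86]
  6. access 28: MISS. Cache (LRU->MRU): [25 86 28]
  7. access 44: MISS. Cache (LRU->MRU): [25 86 28 44]
  8. access 44: HIT. Cache (LRU->MRU): [25 86 28 44]
  9. access 28: HIT. Cache (LRU->MRU): [25 86 44 28]
  10. access 28: HIT. Cache (LRU->MRU): [25 86 44 28]
  11. access 28: HIT. Cache (LRU->MRU): [25 86 44 28]
  12. access 28: HIT. Cache (LRU->MRU): [25 86 44 28]
  13. access 86: HIT. Cache (LRU->MRU): [25 44 28 86]
  14. access 81: MISS, evict 25. Cache (LRU->MRU): [44 28 86 81]
Total: 9 hits, 5 misses, 1 evictions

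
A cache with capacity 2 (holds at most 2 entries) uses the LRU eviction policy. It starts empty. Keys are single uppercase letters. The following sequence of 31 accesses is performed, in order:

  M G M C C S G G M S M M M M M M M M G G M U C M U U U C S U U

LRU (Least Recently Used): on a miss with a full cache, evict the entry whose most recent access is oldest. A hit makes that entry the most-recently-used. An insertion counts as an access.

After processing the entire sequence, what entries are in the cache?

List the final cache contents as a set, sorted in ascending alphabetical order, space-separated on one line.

Answer: S U

Derivation:
LRU simulation (capacity=2):
  1. access M: MISS. Cache (LRU->MRU): [M]
  2. access G: MISS. Cache (LRU->MRU): [M G]
  3. access M: HIT. Cache (LRU->MRU): [G M]
  4. access C: MISS, evict G. Cache (LRU->MRU): [M C]
  5. access C: HIT. Cache (LRU->MRU): [M C]
  6. access S: MISS, evict M. Cache (LRU->MRU): [C S]
  7. access G: MISS, evict C. Cache (LRU->MRU): [S G]
  8. access G: HIT. Cache (LRU->MRU): [S G]
  9. access M: MISS, evict S. Cache (LRU->MRU): [G M]
  10. access S: MISS, evict G. Cache (LRU->MRU): [M S]
  11. access M: HIT. Cache (LRU->MRU): [S M]
  12. access M: HIT. Cache (LRU->MRU): [S M]
  13. access M: HIT. Cache (LRU->MRU): [S M]
  14. access M: HIT. Cache (LRU->MRU): [S M]
  15. access M: HIT. Cache (LRU->MRU): [S M]
  16. access M: HIT. Cache (LRU->MRU): [S M]
  17. access M: HIT. Cache (LRU->MRU): [S M]
  18. access M: HIT. Cache (LRU->MRU): [S M]
  19. access G: MISS, evict S. Cache (LRU->MRU): [M G]
  20. access G: HIT. Cache (LRU->MRU): [M G]
  21. access M: HIT. Cache (LRU->MRU): [G M]
  22. access U: MISS, evict G. Cache (LRU->MRU): [M U]
  23. access C: MISS, evict M. Cache (LRU->MRU): [U C]
  24. access M: MISS, evict U. Cache (LRU->MRU): [C M]
  25. access U: MISS, evict C. Cache (LRU->MRU): [M U]
  26. access U: HIT. Cache (LRU->MRU): [M U]
  27. access U: HIT. Cache (LRU->MRU): [M U]
  28. access C: MISS, evict M. Cache (LRU->MRU): [U C]
  29. access S: MISS, evict U. Cache (LRU->MRU): [C S]
  30. access U: MISS, evict C. Cache (LRU->MRU): [S U]
  31. access U: HIT. Cache (LRU->MRU): [S U]
Total: 16 hits, 15 misses, 13 evictions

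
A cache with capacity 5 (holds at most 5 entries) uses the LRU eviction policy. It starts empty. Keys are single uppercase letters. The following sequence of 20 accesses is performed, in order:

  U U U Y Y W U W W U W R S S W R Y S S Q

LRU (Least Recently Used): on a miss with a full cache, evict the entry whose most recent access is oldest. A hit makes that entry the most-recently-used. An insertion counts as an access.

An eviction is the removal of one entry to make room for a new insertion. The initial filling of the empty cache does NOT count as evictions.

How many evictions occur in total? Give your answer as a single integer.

Answer: 1

Derivation:
LRU simulation (capacity=5):
  1. access U: MISS. Cache (LRU->MRU): [U]
  2. access U: HIT. Cache (LRU->MRU): [U]
  3. access U: HIT. Cache (LRU->MRU): [U]
  4. access Y: MISS. Cache (LRU->MRU): [U Y]
  5. access Y: HIT. Cache (LRU->MRU): [U Y]
  6. access W: MISS. Cache (LRU->MRU): [U Y W]
  7. access U: HIT. Cache (LRU->MRU): [Y W U]
  8. access W: HIT. Cache (LRU->MRU): [Y U W]
  9. access W: HIT. Cache (LRU->MRU): [Y U W]
  10. access U: HIT. Cache (LRU->MRU): [Y W U]
  11. access W: HIT. Cache (LRU->MRU): [Y U W]
  12. access R: MISS. Cache (LRU->MRU): [Y U W R]
  13. access S: MISS. Cache (LRU->MRU): [Y U W R S]
  14. access S: HIT. Cache (LRU->MRU): [Y U W R S]
  15. access W: HIT. Cache (LRU->MRU): [Y U R S W]
  16. access R: HIT. Cache (LRU->MRU): [Y U S W R]
  17. access Y: HIT. Cache (LRU->MRU): [U S W R Y]
  18. access S: HIT. Cache (LRU->MRU): [U W R Y S]
  19. access S: HIT. Cache (LRU->MRU): [U W R Y S]
  20. access Q: MISS, evict U. Cache (LRU->MRU): [W R Y S Q]
Total: 14 hits, 6 misses, 1 evictions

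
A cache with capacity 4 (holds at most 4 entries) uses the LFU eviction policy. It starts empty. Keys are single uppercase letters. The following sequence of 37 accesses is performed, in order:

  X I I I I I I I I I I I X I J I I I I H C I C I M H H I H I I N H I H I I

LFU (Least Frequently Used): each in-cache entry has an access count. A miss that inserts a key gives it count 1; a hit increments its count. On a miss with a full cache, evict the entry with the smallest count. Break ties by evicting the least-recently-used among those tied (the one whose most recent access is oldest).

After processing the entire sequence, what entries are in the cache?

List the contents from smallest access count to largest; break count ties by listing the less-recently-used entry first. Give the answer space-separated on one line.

LFU simulation (capacity=4):
  1. access X: MISS. Cache: [X(c=1)]
  2. access I: MISS. Cache: [X(c=1) I(c=1)]
  3. access I: HIT, count now 2. Cache: [X(c=1) I(c=2)]
  4. access I: HIT, count now 3. Cache: [X(c=1) I(c=3)]
  5. access I: HIT, count now 4. Cache: [X(c=1) I(c=4)]
  6. access I: HIT, count now 5. Cache: [X(c=1) I(c=5)]
  7. access I: HIT, count now 6. Cache: [X(c=1) I(c=6)]
  8. access I: HIT, count now 7. Cache: [X(c=1) I(c=7)]
  9. access I: HIT, count now 8. Cache: [X(c=1) I(c=8)]
  10. access I: HIT, count now 9. Cache: [X(c=1) I(c=9)]
  11. access I: HIT, count now 10. Cache: [X(c=1) I(c=10)]
  12. access I: HIT, count now 11. Cache: [X(c=1) I(c=11)]
  13. access X: HIT, count now 2. Cache: [X(c=2) I(c=11)]
  14. access I: HIT, count now 12. Cache: [X(c=2) I(c=12)]
  15. access J: MISS. Cache: [J(c=1) X(c=2) I(c=12)]
  16. access I: HIT, count now 13. Cache: [J(c=1) X(c=2) I(c=13)]
  17. access I: HIT, count now 14. Cache: [J(c=1) X(c=2) I(c=14)]
  18. access I: HIT, count now 15. Cache: [J(c=1) X(c=2) I(c=15)]
  19. access I: HIT, count now 16. Cache: [J(c=1) X(c=2) I(c=16)]
  20. access H: MISS. Cache: [J(c=1) H(c=1) X(c=2) I(c=16)]
  21. access C: MISS, evict J(c=1). Cache: [H(c=1) C(c=1) X(c=2) I(c=16)]
  22. access I: HIT, count now 17. Cache: [H(c=1) C(c=1) X(c=2) I(c=17)]
  23. access C: HIT, count now 2. Cache: [H(c=1) X(c=2) C(c=2) I(c=17)]
  24. access I: HIT, count now 18. Cache: [H(c=1) X(c=2) C(c=2) I(c=18)]
  25. access M: MISS, evict H(c=1). Cache: [M(c=1) X(c=2) C(c=2) I(c=18)]
  26. access H: MISS, evict M(c=1). Cache: [H(c=1) X(c=2) C(c=2) I(c=18)]
  27. access H: HIT, count now 2. Cache: [X(c=2) C(c=2) H(c=2) I(c=18)]
  28. access I: HIT, count now 19. Cache: [X(c=2) C(c=2) H(c=2) I(c=19)]
  29. access H: HIT, count now 3. Cache: [X(c=2) C(c=2) H(c=3) I(c=19)]
  30. access I: HIT, count now 20. Cache: [X(c=2) C(c=2) H(c=3) I(c=20)]
  31. access I: HIT, count now 21. Cache: [X(c=2) C(c=2) H(c=3) I(c=21)]
  32. access N: MISS, evict X(c=2). Cache: [N(c=1) C(c=2) H(c=3) I(c=21)]
  33. access H: HIT, count now 4. Cache: [N(c=1) C(c=2) H(c=4) I(c=21)]
  34. access I: HIT, count now 22. Cache: [N(c=1) C(c=2) H(c=4) I(c=22)]
  35. access H: HIT, count now 5. Cache: [N(c=1) C(c=2) H(c=5) I(c=22)]
  36. access I: HIT, count now 23. Cache: [N(c=1) C(c=2) H(c=5) I(c=23)]
  37. access I: HIT, count now 24. Cache: [N(c=1) C(c=2) H(c=5) I(c=24)]
Total: 29 hits, 8 misses, 4 evictions

Answer: N C H I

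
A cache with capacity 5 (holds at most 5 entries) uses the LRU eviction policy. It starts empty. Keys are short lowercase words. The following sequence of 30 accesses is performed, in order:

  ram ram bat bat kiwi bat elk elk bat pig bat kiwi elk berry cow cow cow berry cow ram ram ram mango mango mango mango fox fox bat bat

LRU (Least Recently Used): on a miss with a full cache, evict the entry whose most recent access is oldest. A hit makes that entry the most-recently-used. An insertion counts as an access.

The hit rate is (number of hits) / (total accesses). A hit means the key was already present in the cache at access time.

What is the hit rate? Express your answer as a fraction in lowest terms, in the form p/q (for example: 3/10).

LRU simulation (capacity=5):
  1. access ram: MISS. Cache (LRU->MRU): [ram]
  2. access ram: HIT. Cache (LRU->MRU): [ram]
  3. access bat: MISS. Cache (LRU->MRU): [ram bat]
  4. access bat: HIT. Cache (LRU->MRU): [ram bat]
  5. access kiwi: MISS. Cache (LRU->MRU): [ram bat kiwi]
  6. access bat: HIT. Cache (LRU->MRU): [ram kiwi bat]
  7. access elk: MISS. Cache (LRU->MRU): [ram kiwi bat elk]
  8. access elk: HIT. Cache (LRU->MRU): [ram kiwi bat elk]
  9. access bat: HIT. Cache (LRU->MRU): [ram kiwi elk bat]
  10. access pig: MISS. Cache (LRU->MRU): [ram kiwi elk bat pig]
  11. access bat: HIT. Cache (LRU->MRU): [ram kiwi elk pig bat]
  12. access kiwi: HIT. Cache (LRU->MRU): [ram elk pig bat kiwi]
  13. access elk: HIT. Cache (LRU->MRU): [ram pig bat kiwi elk]
  14. access berry: MISS, evict ram. Cache (LRU->MRU): [pig bat kiwi elk berry]
  15. access cow: MISS, evict pig. Cache (LRU->MRU): [bat kiwi elk berry cow]
  16. access cow: HIT. Cache (LRU->MRU): [bat kiwi elk berry cow]
  17. access cow: HIT. Cache (LRU->MRU): [bat kiwi elk berry cow]
  18. access berry: HIT. Cache (LRU->MRU): [bat kiwi elk cow berry]
  19. access cow: HIT. Cache (LRU->MRU): [bat kiwi elk berry cow]
  20. access ram: MISS, evict bat. Cache (LRU->MRU): [kiwi elk berry cow ram]
  21. access ram: HIT. Cache (LRU->MRU): [kiwi elk berry cow ram]
  22. access ram: HIT. Cache (LRU->MRU): [kiwi elk berry cow ram]
  23. access mango: MISS, evict kiwi. Cache (LRU->MRU): [elk berry cow ram mango]
  24. access mango: HIT. Cache (LRU->MRU): [elk berry cow ram mango]
  25. access mango: HIT. Cache (LRU->MRU): [elk berry cow ram mango]
  26. access mango: HIT. Cache (LRU->MRU): [elk berry cow ram mango]
  27. access fox: MISS, evict elk. Cache (LRU->MRU): [berry cow ram mango fox]
  28. access fox: HIT. Cache (LRU->MRU): [berry cow ram mango fox]
  29. access bat: MISS, evict berry. Cache (LRU->MRU): [cow ram mango fox bat]
  30. access bat: HIT. Cache (LRU->MRU): [cow ram mango fox bat]
Total: 19 hits, 11 misses, 6 evictions

Hit rate = 19/30

Answer: 19/30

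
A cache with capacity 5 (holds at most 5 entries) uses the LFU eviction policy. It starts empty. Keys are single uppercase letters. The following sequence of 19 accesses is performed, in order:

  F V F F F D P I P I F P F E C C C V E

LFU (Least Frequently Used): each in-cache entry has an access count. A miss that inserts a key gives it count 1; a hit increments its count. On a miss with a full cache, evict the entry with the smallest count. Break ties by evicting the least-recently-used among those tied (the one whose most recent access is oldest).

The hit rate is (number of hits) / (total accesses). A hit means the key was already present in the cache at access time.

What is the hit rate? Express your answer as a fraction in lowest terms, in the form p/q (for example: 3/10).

Answer: 10/19

Derivation:
LFU simulation (capacity=5):
  1. access F: MISS. Cache: [F(c=1)]
  2. access V: MISS. Cache: [F(c=1) V(c=1)]
  3. access F: HIT, count now 2. Cache: [V(c=1) F(c=2)]
  4. access F: HIT, count now 3. Cache: [V(c=1) F(c=3)]
  5. access F: HIT, count now 4. Cache: [V(c=1) F(c=4)]
  6. access D: MISS. Cache: [V(c=1) D(c=1) F(c=4)]
  7. access P: MISS. Cache: [V(c=1) D(c=1) P(c=1) F(c=4)]
  8. access I: MISS. Cache: [V(c=1) D(c=1) P(c=1) I(c=1) F(c=4)]
  9. access P: HIT, count now 2. Cache: [V(c=1) D(c=1) I(c=1) P(c=2) F(c=4)]
  10. access I: HIT, count now 2. Cache: [V(c=1) D(c=1) P(c=2) I(c=2) F(c=4)]
  11. access F: HIT, count now 5. Cache: [V(c=1) D(c=1) P(c=2) I(c=2) F(c=5)]
  12. access P: HIT, count now 3. Cache: [V(c=1) D(c=1) I(c=2) P(c=3) F(c=5)]
  13. access F: HIT, count now 6. Cache: [V(c=1) D(c=1) I(c=2) P(c=3) F(c=6)]
  14. access E: MISS, evict V(c=1). Cache: [D(c=1) E(c=1) I(c=2) P(c=3) F(c=6)]
  15. access C: MISS, evict D(c=1). Cache: [E(c=1) C(c=1) I(c=2) P(c=3) F(c=6)]
  16. access C: HIT, count now 2. Cache: [E(c=1) I(c=2) C(c=2) P(c=3) F(c=6)]
  17. access C: HIT, count now 3. Cache: [E(c=1) I(c=2) P(c=3) C(c=3) F(c=6)]
  18. access V: MISS, evict E(c=1). Cache: [V(c=1) I(c=2) P(c=3) C(c=3) F(c=6)]
  19. access E: MISS, evict V(c=1). Cache: [E(c=1) I(c=2) P(c=3) C(c=3) F(c=6)]
Total: 10 hits, 9 misses, 4 evictions

Hit rate = 10/19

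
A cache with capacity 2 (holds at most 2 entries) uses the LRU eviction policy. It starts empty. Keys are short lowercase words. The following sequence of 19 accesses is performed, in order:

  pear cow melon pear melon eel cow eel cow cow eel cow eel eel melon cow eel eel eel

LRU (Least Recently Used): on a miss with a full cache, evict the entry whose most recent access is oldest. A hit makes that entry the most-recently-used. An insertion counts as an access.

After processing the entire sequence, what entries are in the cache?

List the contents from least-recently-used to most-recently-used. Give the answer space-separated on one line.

LRU simulation (capacity=2):
  1. access pear: MISS. Cache (LRU->MRU): [pear]
  2. access cow: MISS. Cache (LRU->MRU): [pear cow]
  3. access melon: MISS, evict pear. Cache (LRU->MRU): [cow melon]
  4. access pear: MISS, evict cow. Cache (LRU->MRU): [melon pear]
  5. access melon: HIT. Cache (LRU->MRU): [pear melon]
  6. access eel: MISS, evict pear. Cache (LRU->MRU): [melon eel]
  7. access cow: MISS, evict melon. Cache (LRU->MRU): [eel cow]
  8. access eel: HIT. Cache (LRU->MRU): [cow eel]
  9. access cow: HIT. Cache (LRU->MRU): [eel cow]
  10. access cow: HIT. Cache (LRU->MRU): [eel cow]
  11. access eel: HIT. Cache (LRU->MRU): [cow eel]
  12. access cow: HIT. Cache (LRU->MRU): [eel cow]
  13. access eel: HIT. Cache (LRU->MRU): [cow eel]
  14. access eel: HIT. Cache (LRU->MRU): [cow eel]
  15. access melon: MISS, evict cow. Cache (LRU->MRU): [eel melon]
  16. access cow: MISS, evict eel. Cache (LRU->MRU): [melon cow]
  17. access eel: MISS, evict melon. Cache (LRU->MRU): [cow eel]
  18. access eel: HIT. Cache (LRU->MRU): [cow eel]
  19. access eel: HIT. Cache (LRU->MRU): [cow eel]
Total: 10 hits, 9 misses, 7 evictions

Answer: cow eel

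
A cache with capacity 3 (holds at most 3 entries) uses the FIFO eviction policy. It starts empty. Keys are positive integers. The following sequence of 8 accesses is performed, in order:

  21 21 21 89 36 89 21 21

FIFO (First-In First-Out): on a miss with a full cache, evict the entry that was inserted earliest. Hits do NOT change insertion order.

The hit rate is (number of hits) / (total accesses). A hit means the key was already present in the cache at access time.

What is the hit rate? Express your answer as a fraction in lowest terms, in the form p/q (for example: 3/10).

FIFO simulation (capacity=3):
  1. access 21: MISS. Cache (old->new): [21]
  2. access 21: HIT. Cache (old->new): [21]
  3. access 21: HIT. Cache (old->new): [21]
  4. access 89: MISS. Cache (old->new): [21 89]
  5. access 36: MISS. Cache (old->new): [21 89 36]
  6. access 89: HIT. Cache (old->new): [21 89 36]
  7. access 21: HIT. Cache (old->new): [21 89 36]
  8. access 21: HIT. Cache (old->new): [21 89 36]
Total: 5 hits, 3 misses, 0 evictions

Hit rate = 5/8

Answer: 5/8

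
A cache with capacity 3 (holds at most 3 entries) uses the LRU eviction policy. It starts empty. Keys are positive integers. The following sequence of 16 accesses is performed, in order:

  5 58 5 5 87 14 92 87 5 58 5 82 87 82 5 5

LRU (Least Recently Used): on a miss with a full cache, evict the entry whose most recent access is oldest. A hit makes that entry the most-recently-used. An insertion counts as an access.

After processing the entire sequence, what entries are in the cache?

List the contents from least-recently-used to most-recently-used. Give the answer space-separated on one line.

LRU simulation (capacity=3):
  1. access 5: MISS. Cache (LRU->MRU): [5]
  2. access 58: MISS. Cache (LRU->MRU): [5 58]
  3. access 5: HIT. Cache (LRU->MRU): [58 5]
  4. access 5: HIT. Cache (LRU->MRU): [58 5]
  5. access 87: MISS. Cache (LRU->MRU): [58 5 87]
  6. access 14: MISS, evict 58. Cache (LRU->MRU): [5 87 14]
  7. access 92: MISS, evict 5. Cache (LRU->MRU): [87 14 92]
  8. access 87: HIT. Cache (LRU->MRU): [14 92 87]
  9. access 5: MISS, evict 14. Cache (LRU->MRU): [92 87 5]
  10. access 58: MISS, evict 92. Cache (LRU->MRU): [87 5 58]
  11. access 5: HIT. Cache (LRU->MRU): [87 58 5]
  12. access 82: MISS, evict 87. Cache (LRU->MRU): [58 5 82]
  13. access 87: MISS, evict 58. Cache (LRU->MRU): [5 82 87]
  14. access 82: HIT. Cache (LRU->MRU): [5 87 82]
  15. access 5: HIT. Cache (LRU->MRU): [87 82 5]
  16. access 5: HIT. Cache (LRU->MRU): [87 82 5]
Total: 7 hits, 9 misses, 6 evictions

Answer: 87 82 5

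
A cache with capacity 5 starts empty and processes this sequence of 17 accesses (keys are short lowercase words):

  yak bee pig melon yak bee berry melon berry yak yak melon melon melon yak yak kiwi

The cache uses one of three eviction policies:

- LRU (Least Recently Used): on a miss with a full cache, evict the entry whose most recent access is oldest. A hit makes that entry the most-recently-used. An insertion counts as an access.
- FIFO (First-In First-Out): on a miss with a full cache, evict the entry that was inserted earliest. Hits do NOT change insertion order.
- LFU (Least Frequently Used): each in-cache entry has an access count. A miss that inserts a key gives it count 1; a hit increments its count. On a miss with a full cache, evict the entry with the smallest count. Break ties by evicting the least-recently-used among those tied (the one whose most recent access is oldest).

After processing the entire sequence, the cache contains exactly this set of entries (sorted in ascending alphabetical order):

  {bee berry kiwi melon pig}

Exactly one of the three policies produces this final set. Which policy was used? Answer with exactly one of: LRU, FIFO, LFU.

Answer: FIFO

Derivation:
Simulating under each policy and comparing final sets:
  LRU: final set = {bee berry kiwi melon yak} -> differs
  FIFO: final set = {bee berry kiwi melon pig} -> MATCHES target
  LFU: final set = {bee berry kiwi melon yak} -> differs
Only FIFO produces the target set.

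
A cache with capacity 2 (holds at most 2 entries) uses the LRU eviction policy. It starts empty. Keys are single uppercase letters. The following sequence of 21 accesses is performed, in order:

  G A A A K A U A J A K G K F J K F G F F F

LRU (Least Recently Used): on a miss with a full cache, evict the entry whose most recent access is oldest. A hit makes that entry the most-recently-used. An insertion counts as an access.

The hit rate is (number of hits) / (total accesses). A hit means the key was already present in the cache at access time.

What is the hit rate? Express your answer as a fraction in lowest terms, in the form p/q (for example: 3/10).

LRU simulation (capacity=2):
  1. access G: MISS. Cache (LRU->MRU): [G]
  2. access A: MISS. Cache (LRU->MRU): [G A]
  3. access A: HIT. Cache (LRU->MRU): [G A]
  4. access A: HIT. Cache (LRU->MRU): [G A]
  5. access K: MISS, evict G. Cache (LRU->MRU): [A K]
  6. access A: HIT. Cache (LRU->MRU): [K A]
  7. access U: MISS, evict K. Cache (LRU->MRU): [A U]
  8. access A: HIT. Cache (LRU->MRU): [U A]
  9. access J: MISS, evict U. Cache (LRU->MRU): [A J]
  10. access A: HIT. Cache (LRU->MRU): [J A]
  11. access K: MISS, evict J. Cache (LRU->MRU): [A K]
  12. access G: MISS, evict A. Cache (LRU->MRU): [K G]
  13. access K: HIT. Cache (LRU->MRU): [G K]
  14. access F: MISS, evict G. Cache (LRU->MRU): [K F]
  15. access J: MISS, evict K. Cache (LRU->MRU): [F J]
  16. access K: MISS, evict F. Cache (LRU->MRU): [J K]
  17. access F: MISS, evict J. Cache (LRU->MRU): [K F]
  18. access G: MISS, evict K. Cache (LRU->MRU): [F G]
  19. access F: HIT. Cache (LRU->MRU): [G F]
  20. access F: HIT. Cache (LRU->MRU): [G F]
  21. access F: HIT. Cache (LRU->MRU): [G F]
Total: 9 hits, 12 misses, 10 evictions

Hit rate = 9/21 = 3/7

Answer: 3/7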